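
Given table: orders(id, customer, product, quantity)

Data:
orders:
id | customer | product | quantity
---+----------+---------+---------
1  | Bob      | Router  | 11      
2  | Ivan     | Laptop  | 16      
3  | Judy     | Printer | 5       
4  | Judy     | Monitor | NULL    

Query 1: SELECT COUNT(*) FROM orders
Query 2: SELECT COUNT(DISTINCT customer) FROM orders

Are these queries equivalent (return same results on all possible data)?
No, not equivalent

Query 1 returns: [(4,)]
Query 2 returns: [(3,)]

Reason: COUNT(*) counts rows, COUNT(DISTINCT customer) counts unique customers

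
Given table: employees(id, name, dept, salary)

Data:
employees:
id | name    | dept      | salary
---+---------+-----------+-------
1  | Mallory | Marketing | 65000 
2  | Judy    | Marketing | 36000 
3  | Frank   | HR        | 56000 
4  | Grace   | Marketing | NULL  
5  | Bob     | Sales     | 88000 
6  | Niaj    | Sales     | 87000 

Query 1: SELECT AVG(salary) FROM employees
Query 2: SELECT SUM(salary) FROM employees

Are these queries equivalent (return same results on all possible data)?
No, not equivalent

Query 1 returns: [(66400.0,)]
Query 2 returns: [(332000,)]

Reason: AVG vs SUM give different aggregate values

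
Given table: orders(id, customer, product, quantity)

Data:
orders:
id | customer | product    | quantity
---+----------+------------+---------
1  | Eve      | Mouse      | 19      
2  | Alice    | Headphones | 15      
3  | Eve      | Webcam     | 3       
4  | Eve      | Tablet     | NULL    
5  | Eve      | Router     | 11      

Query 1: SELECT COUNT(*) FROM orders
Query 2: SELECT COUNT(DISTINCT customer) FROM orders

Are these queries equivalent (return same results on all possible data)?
No, not equivalent

Query 1 returns: [(5,)]
Query 2 returns: [(2,)]

Reason: COUNT(*) counts rows, COUNT(DISTINCT customer) counts unique customers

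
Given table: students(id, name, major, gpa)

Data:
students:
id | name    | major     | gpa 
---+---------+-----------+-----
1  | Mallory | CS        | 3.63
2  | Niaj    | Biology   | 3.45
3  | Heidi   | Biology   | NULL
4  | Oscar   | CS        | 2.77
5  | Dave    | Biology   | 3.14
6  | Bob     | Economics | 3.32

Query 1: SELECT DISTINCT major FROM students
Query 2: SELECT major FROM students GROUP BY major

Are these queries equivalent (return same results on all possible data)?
Yes, equivalent

Both queries return: [('Biology',), ('CS',), ('Economics',)]

Reason: Both get unique majors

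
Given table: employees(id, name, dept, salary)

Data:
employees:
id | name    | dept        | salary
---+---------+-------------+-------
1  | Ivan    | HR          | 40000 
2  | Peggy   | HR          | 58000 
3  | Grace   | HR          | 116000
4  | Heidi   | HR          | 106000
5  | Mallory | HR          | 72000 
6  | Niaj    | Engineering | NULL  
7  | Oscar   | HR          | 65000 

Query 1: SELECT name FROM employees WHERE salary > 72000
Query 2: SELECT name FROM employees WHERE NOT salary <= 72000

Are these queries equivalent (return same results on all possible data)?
Yes, equivalent

Both queries return: [('Grace',), ('Heidi',)]

Reason: Both filter salary > 72000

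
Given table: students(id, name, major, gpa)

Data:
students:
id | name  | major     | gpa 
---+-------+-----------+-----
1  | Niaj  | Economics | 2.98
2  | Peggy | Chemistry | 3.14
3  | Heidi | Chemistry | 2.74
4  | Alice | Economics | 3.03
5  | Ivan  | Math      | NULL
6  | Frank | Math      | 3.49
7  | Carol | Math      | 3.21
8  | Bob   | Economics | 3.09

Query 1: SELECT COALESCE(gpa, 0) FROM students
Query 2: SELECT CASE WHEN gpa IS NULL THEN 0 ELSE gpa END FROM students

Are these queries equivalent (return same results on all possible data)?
Yes, equivalent

Both queries return: [(0,), (2.74,), (2.98,), (3.03,), (3.09,), (3.14,), (3.21,), (3.49,)]

Reason: COALESCE vs CASE for NULL handling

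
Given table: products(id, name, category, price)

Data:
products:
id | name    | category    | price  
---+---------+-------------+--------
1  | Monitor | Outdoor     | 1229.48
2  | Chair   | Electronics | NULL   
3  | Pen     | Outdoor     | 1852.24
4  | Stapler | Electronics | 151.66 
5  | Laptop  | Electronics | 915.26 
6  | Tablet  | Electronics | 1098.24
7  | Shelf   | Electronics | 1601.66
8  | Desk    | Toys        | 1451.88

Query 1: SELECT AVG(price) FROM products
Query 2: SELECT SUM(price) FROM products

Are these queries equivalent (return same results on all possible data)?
No, not equivalent

Query 1 returns: [(1185.7742857142857,)]
Query 2 returns: [(8300.42,)]

Reason: AVG vs SUM give different aggregate values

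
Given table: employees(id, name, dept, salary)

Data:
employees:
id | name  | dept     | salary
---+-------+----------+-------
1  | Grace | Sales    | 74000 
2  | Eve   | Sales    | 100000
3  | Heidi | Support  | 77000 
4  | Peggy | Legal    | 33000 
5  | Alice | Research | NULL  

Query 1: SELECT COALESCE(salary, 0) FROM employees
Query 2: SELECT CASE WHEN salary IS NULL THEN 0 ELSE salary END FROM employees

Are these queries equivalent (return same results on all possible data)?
Yes, equivalent

Both queries return: [(0,), (33000,), (74000,), (77000,), (100000,)]

Reason: COALESCE vs CASE for NULL handling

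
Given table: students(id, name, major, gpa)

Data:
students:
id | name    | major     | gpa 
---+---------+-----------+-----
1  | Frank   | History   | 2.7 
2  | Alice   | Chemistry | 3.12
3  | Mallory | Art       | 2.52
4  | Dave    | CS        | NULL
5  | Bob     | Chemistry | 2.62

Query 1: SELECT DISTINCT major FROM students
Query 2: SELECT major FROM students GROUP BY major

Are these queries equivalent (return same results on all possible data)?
Yes, equivalent

Both queries return: [('Art',), ('CS',), ('Chemistry',), ('History',)]

Reason: Both get unique majors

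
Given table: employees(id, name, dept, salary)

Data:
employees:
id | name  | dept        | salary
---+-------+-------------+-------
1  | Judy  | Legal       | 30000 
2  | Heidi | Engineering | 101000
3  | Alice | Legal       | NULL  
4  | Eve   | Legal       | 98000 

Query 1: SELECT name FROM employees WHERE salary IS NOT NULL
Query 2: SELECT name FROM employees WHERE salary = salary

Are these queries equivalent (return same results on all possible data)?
Yes, equivalent

Both queries return: [('Eve',), ('Heidi',), ('Judy',)]

Reason: IS NOT NULL vs self-equality (both exclude NULLs)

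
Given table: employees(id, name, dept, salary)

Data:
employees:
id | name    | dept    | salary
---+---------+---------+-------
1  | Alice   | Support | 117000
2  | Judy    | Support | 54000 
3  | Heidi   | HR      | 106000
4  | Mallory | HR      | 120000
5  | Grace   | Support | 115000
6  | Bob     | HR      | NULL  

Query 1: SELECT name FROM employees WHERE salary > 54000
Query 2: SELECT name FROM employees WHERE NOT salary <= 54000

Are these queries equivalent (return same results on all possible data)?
Yes, equivalent

Both queries return: [('Alice',), ('Grace',), ('Heidi',), ('Mallory',)]

Reason: Both filter salary > 54000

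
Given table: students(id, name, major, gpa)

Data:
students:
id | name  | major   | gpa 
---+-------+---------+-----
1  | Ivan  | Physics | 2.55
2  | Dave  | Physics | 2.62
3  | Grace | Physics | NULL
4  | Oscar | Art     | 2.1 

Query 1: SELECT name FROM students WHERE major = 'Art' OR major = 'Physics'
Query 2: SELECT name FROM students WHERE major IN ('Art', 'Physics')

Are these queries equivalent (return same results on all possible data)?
Yes, equivalent

Both queries return: [('Dave',), ('Grace',), ('Ivan',), ('Oscar',)]

Reason: OR vs IN are equivalent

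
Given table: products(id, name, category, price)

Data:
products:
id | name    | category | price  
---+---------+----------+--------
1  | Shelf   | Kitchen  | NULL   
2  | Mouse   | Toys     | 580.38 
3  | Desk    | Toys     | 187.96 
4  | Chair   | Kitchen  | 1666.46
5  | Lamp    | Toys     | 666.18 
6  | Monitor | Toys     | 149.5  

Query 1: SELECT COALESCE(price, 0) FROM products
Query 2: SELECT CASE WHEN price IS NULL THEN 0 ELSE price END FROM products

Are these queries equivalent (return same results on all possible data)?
Yes, equivalent

Both queries return: [(0,), (149.5,), (187.96,), (580.38,), (666.18,), (1666.46,)]

Reason: COALESCE vs CASE for NULL handling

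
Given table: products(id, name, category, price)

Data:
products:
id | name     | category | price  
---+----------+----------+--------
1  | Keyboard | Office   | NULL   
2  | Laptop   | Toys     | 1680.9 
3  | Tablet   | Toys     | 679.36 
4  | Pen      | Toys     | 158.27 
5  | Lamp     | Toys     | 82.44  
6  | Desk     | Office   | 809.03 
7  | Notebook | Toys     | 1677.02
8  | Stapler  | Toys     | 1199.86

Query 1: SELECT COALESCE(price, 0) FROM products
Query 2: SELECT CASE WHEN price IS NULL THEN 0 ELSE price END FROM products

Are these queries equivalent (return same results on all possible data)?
Yes, equivalent

Both queries return: [(0,), (82.44,), (158.27,), (679.36,), (809.03,), (1199.86,), (1677.02,), (1680.9,)]

Reason: COALESCE vs CASE for NULL handling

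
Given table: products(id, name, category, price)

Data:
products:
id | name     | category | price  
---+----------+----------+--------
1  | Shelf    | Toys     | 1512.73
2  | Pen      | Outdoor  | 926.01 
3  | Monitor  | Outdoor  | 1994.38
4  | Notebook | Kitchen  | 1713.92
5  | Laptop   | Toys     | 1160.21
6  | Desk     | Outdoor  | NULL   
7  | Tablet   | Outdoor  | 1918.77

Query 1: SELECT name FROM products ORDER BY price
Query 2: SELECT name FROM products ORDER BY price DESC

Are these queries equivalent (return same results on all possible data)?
No, not equivalent

Query 1 returns: [('Desk',), ('Pen',), ('Laptop',), ('Shelf',), ('Notebook',), ('Tablet',), ('Monitor',)]
Query 2 returns: [('Monitor',), ('Tablet',), ('Notebook',), ('Shelf',), ('Laptop',), ('Pen',), ('Desk',)]

Reason: ASC vs DESC gives opposite ordering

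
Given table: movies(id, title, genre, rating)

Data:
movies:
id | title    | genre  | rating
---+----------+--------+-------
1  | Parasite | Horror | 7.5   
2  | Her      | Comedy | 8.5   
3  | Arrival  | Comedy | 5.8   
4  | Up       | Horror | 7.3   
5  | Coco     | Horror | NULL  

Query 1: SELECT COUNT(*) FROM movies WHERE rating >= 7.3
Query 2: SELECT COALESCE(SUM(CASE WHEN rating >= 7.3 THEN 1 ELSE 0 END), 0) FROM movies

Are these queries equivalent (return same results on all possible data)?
Yes, equivalent

Both queries return: [(3,)]

Reason: COUNT with WHERE vs conditional SUM (COALESCE handles empty-table NULL)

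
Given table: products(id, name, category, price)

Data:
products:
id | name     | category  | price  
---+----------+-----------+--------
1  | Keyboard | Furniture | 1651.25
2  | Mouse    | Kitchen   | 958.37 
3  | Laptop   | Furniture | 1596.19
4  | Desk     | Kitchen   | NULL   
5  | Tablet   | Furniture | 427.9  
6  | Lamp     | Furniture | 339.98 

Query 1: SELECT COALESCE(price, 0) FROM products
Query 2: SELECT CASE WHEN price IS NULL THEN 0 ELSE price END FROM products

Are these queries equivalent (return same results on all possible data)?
Yes, equivalent

Both queries return: [(0,), (339.98,), (427.9,), (958.37,), (1596.19,), (1651.25,)]

Reason: COALESCE vs CASE for NULL handling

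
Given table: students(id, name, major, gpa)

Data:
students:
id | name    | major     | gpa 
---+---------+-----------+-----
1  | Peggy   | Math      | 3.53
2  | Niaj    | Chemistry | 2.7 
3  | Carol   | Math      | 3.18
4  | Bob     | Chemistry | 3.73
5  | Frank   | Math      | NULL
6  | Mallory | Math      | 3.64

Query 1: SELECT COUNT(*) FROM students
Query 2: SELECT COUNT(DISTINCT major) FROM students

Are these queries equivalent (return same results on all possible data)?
No, not equivalent

Query 1 returns: [(6,)]
Query 2 returns: [(2,)]

Reason: COUNT(*) counts rows, COUNT(DISTINCT major) counts unique majors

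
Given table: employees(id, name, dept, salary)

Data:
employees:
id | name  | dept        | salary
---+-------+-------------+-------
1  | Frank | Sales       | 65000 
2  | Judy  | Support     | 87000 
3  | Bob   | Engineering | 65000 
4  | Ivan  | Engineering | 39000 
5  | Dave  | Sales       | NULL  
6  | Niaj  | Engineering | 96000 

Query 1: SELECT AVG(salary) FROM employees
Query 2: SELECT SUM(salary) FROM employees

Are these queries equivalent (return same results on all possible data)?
No, not equivalent

Query 1 returns: [(70400.0,)]
Query 2 returns: [(352000,)]

Reason: AVG vs SUM give different aggregate values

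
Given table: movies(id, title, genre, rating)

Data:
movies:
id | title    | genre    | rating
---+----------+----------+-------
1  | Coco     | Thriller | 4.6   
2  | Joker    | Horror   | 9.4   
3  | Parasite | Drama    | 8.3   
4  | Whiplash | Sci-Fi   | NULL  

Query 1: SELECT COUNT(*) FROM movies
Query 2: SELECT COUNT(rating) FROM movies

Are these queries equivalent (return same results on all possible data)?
No, not equivalent

Query 1 returns: [(4,)]
Query 2 returns: [(3,)]

Reason: COUNT(*) includes NULLs, COUNT(column) excludes them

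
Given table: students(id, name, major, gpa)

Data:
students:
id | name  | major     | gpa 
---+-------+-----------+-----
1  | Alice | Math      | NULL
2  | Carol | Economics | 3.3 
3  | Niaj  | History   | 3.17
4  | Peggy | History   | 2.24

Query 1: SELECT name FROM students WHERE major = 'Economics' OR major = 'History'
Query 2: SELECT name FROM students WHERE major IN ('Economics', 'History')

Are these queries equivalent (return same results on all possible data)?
Yes, equivalent

Both queries return: [('Carol',), ('Niaj',), ('Peggy',)]

Reason: OR vs IN are equivalent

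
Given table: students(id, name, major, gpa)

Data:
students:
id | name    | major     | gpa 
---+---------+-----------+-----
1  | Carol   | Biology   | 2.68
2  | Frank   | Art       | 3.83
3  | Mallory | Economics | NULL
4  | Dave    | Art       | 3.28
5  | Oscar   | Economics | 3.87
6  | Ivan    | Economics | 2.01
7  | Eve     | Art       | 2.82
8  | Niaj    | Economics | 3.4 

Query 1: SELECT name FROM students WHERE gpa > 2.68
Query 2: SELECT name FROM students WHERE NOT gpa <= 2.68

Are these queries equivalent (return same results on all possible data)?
Yes, equivalent

Both queries return: [('Dave',), ('Eve',), ('Frank',), ('Niaj',), ('Oscar',)]

Reason: Both filter gpa > 2.68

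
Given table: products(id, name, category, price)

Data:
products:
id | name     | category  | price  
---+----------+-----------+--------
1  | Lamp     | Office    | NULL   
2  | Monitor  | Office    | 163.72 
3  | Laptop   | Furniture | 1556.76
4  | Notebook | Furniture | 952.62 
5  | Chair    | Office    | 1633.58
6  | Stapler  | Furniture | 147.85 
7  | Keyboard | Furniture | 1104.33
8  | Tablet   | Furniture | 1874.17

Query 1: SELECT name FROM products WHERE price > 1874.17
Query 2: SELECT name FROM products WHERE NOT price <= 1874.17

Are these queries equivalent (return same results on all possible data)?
Yes, equivalent

Both queries return: []

Reason: Both filter price > 1874.17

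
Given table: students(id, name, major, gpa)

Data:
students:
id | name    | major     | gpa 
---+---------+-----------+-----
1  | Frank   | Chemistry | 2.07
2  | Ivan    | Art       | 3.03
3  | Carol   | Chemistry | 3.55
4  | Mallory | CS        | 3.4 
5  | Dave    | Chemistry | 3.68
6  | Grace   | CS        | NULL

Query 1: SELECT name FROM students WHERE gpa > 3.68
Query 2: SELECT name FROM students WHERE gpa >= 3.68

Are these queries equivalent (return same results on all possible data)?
No, not equivalent

Query 1 returns: []
Query 2 returns: [('Dave',)]

Reason: > vs >= gives different results when gpa = 3.68 exists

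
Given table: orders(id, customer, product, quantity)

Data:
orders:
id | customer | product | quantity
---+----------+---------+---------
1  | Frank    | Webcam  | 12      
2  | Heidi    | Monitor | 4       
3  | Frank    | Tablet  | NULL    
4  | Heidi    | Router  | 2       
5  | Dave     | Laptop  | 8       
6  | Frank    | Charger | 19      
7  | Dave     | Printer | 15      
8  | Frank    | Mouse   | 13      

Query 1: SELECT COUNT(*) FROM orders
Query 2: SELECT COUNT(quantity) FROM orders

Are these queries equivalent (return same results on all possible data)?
No, not equivalent

Query 1 returns: [(8,)]
Query 2 returns: [(7,)]

Reason: COUNT(*) includes NULLs, COUNT(column) excludes them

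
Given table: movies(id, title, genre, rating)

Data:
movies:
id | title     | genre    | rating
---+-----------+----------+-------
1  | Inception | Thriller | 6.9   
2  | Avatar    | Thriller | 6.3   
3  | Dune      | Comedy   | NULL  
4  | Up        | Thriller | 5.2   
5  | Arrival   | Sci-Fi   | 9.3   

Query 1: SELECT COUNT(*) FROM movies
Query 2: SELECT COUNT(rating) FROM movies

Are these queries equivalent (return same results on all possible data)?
No, not equivalent

Query 1 returns: [(5,)]
Query 2 returns: [(4,)]

Reason: COUNT(*) includes NULLs, COUNT(column) excludes them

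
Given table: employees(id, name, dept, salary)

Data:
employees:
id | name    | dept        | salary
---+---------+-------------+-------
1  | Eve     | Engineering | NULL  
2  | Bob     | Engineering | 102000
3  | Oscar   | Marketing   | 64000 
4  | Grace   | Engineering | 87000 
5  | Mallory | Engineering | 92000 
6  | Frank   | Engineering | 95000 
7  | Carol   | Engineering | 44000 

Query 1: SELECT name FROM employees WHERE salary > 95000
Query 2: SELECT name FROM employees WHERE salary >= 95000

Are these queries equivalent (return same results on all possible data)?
No, not equivalent

Query 1 returns: [('Bob',)]
Query 2 returns: [('Bob',), ('Frank',)]

Reason: > vs >= gives different results when salary = 95000 exists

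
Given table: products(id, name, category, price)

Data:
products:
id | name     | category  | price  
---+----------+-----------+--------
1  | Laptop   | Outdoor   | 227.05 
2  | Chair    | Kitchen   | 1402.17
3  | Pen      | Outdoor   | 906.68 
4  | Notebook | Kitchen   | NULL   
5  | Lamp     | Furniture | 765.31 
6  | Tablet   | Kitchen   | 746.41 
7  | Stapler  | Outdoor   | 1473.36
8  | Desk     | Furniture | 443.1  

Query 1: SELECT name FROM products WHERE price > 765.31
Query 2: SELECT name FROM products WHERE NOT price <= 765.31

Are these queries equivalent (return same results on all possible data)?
Yes, equivalent

Both queries return: [('Chair',), ('Pen',), ('Stapler',)]

Reason: Both filter price > 765.31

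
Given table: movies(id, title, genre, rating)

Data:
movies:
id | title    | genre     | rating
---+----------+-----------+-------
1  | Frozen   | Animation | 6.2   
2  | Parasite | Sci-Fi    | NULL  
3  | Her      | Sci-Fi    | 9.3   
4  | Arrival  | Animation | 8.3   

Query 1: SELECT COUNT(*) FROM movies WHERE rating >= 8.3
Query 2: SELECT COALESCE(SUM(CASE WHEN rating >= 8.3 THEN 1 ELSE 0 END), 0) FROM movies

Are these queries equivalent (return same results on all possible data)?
Yes, equivalent

Both queries return: [(2,)]

Reason: COUNT with WHERE vs conditional SUM (COALESCE handles empty-table NULL)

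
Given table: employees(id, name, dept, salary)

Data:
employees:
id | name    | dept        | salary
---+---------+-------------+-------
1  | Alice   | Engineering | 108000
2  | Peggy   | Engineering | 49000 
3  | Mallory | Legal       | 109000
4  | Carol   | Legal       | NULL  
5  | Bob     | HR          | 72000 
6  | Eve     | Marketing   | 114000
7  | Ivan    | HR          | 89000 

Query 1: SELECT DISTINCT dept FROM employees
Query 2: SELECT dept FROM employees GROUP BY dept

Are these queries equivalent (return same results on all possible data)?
Yes, equivalent

Both queries return: [('Engineering',), ('HR',), ('Legal',), ('Marketing',)]

Reason: Both get unique depts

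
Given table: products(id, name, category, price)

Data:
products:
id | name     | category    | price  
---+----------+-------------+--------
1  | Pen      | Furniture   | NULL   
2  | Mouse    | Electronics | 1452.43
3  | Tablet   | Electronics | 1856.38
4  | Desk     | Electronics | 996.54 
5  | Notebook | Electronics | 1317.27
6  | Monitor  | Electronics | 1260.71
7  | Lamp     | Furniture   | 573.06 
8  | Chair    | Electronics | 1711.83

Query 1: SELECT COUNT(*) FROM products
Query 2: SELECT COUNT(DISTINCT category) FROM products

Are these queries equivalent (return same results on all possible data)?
No, not equivalent

Query 1 returns: [(8,)]
Query 2 returns: [(2,)]

Reason: COUNT(*) counts rows, COUNT(DISTINCT category) counts unique categorys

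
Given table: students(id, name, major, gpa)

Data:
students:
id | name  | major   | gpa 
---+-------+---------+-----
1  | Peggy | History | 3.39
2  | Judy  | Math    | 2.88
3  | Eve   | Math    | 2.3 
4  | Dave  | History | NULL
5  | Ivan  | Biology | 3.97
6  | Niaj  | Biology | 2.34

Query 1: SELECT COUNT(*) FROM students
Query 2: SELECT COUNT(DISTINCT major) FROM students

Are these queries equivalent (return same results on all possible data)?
No, not equivalent

Query 1 returns: [(6,)]
Query 2 returns: [(3,)]

Reason: COUNT(*) counts rows, COUNT(DISTINCT major) counts unique majors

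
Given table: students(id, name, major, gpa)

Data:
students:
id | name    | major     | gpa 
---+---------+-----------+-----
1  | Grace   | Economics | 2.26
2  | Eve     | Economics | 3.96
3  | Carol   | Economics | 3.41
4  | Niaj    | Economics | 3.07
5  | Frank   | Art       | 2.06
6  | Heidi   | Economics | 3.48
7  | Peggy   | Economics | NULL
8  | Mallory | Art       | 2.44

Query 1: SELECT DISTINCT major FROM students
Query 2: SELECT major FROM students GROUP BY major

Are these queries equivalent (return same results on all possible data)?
Yes, equivalent

Both queries return: [('Art',), ('Economics',)]

Reason: Both get unique majors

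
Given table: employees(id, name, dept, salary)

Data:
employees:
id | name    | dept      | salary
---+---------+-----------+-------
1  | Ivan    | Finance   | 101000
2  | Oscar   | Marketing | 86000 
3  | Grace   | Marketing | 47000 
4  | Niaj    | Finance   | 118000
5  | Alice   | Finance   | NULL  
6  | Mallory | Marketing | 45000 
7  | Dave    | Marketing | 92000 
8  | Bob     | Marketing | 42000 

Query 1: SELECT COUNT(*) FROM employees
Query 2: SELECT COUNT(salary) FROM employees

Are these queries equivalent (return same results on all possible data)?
No, not equivalent

Query 1 returns: [(8,)]
Query 2 returns: [(7,)]

Reason: COUNT(*) includes NULLs, COUNT(column) excludes them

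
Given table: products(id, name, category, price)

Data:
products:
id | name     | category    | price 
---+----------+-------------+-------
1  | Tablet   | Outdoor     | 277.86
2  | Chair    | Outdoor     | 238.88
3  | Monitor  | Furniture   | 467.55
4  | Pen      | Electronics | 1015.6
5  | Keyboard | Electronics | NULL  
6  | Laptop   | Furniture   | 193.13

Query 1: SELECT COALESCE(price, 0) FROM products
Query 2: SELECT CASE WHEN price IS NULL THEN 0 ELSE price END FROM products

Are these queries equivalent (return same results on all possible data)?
Yes, equivalent

Both queries return: [(0,), (193.13,), (238.88,), (277.86,), (467.55,), (1015.6,)]

Reason: COALESCE vs CASE for NULL handling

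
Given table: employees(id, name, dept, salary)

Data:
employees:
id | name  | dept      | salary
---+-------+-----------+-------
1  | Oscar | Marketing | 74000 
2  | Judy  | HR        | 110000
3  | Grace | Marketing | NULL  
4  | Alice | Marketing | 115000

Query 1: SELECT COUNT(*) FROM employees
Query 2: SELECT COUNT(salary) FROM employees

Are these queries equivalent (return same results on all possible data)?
No, not equivalent

Query 1 returns: [(4,)]
Query 2 returns: [(3,)]

Reason: COUNT(*) includes NULLs, COUNT(column) excludes them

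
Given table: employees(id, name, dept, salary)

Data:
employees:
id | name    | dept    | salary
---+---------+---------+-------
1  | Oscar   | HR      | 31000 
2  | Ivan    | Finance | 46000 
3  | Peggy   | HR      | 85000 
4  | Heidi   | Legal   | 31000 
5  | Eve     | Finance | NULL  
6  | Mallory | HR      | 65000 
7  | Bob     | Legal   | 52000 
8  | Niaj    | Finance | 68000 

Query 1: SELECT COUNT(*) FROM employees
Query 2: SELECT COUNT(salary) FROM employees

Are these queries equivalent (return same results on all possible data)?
No, not equivalent

Query 1 returns: [(8,)]
Query 2 returns: [(7,)]

Reason: COUNT(*) includes NULLs, COUNT(column) excludes them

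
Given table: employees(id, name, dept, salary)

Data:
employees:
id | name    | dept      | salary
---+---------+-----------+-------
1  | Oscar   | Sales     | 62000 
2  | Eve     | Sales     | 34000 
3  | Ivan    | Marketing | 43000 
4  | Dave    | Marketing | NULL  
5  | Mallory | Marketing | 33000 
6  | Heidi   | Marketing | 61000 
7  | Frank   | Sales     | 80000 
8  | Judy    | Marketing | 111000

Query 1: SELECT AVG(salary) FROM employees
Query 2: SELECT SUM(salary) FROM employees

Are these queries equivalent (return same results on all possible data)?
No, not equivalent

Query 1 returns: [(60571.42857142857,)]
Query 2 returns: [(424000,)]

Reason: AVG vs SUM give different aggregate values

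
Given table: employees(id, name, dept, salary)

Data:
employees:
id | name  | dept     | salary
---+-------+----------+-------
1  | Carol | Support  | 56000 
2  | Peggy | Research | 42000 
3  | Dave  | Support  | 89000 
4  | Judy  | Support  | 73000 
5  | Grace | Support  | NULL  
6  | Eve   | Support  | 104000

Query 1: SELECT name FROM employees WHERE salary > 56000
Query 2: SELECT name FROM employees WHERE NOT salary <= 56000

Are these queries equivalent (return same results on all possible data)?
Yes, equivalent

Both queries return: [('Dave',), ('Eve',), ('Judy',)]

Reason: Both filter salary > 56000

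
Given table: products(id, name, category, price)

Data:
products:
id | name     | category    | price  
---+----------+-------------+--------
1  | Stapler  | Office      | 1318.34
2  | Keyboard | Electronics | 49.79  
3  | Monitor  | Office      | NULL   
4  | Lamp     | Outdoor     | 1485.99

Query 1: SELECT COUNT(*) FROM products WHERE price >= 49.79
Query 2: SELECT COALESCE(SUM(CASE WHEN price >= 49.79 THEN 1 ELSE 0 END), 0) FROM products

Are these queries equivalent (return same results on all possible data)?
Yes, equivalent

Both queries return: [(3,)]

Reason: COUNT with WHERE vs conditional SUM (COALESCE handles empty-table NULL)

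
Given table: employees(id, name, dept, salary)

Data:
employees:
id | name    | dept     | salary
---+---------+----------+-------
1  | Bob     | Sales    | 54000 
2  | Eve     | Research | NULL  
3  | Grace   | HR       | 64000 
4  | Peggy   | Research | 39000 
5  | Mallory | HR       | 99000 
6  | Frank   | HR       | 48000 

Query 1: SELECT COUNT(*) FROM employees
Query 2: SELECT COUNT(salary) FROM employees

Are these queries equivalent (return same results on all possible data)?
No, not equivalent

Query 1 returns: [(6,)]
Query 2 returns: [(5,)]

Reason: COUNT(*) includes NULLs, COUNT(column) excludes them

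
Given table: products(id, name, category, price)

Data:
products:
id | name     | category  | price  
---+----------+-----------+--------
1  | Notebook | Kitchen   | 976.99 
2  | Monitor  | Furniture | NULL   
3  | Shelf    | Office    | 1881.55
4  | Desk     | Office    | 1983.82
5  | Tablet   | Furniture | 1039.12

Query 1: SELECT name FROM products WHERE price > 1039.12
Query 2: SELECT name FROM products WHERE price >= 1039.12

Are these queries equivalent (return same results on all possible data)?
No, not equivalent

Query 1 returns: [('Shelf',), ('Desk',)]
Query 2 returns: [('Shelf',), ('Desk',), ('Tablet',)]

Reason: > vs >= gives different results when price = 1039.12 exists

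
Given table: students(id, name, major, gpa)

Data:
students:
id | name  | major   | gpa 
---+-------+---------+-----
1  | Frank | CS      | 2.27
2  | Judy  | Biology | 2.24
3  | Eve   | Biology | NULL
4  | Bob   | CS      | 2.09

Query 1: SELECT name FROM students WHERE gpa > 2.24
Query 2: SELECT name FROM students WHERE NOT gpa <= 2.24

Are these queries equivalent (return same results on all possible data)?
Yes, equivalent

Both queries return: [('Frank',)]

Reason: Both filter gpa > 2.24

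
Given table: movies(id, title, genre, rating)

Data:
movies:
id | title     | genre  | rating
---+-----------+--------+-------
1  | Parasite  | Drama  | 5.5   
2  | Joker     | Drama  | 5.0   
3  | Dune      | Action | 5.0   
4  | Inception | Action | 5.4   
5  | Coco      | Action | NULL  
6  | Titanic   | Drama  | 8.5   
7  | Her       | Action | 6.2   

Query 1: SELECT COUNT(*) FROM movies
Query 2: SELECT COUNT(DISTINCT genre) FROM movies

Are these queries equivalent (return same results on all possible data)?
No, not equivalent

Query 1 returns: [(7,)]
Query 2 returns: [(2,)]

Reason: COUNT(*) counts rows, COUNT(DISTINCT genre) counts unique genres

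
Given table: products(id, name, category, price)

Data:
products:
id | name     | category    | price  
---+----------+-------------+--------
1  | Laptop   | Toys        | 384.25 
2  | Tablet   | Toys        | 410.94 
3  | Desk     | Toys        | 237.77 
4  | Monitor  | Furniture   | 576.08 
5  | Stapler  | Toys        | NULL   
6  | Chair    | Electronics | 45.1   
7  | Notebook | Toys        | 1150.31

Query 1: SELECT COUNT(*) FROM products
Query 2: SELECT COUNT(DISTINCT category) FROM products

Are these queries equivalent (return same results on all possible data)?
No, not equivalent

Query 1 returns: [(7,)]
Query 2 returns: [(3,)]

Reason: COUNT(*) counts rows, COUNT(DISTINCT category) counts unique categorys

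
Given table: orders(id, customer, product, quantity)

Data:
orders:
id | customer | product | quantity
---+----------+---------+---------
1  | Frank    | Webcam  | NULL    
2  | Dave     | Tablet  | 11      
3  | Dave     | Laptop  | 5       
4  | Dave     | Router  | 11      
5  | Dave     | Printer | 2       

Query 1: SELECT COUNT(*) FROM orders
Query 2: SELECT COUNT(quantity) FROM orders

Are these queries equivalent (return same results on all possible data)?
No, not equivalent

Query 1 returns: [(5,)]
Query 2 returns: [(4,)]

Reason: COUNT(*) includes NULLs, COUNT(column) excludes them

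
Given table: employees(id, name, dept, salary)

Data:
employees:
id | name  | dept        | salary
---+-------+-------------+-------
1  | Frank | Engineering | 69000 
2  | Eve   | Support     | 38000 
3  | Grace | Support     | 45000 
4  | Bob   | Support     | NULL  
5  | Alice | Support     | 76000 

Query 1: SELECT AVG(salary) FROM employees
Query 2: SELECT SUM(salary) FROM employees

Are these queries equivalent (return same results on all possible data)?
No, not equivalent

Query 1 returns: [(57000.0,)]
Query 2 returns: [(228000,)]

Reason: AVG vs SUM give different aggregate values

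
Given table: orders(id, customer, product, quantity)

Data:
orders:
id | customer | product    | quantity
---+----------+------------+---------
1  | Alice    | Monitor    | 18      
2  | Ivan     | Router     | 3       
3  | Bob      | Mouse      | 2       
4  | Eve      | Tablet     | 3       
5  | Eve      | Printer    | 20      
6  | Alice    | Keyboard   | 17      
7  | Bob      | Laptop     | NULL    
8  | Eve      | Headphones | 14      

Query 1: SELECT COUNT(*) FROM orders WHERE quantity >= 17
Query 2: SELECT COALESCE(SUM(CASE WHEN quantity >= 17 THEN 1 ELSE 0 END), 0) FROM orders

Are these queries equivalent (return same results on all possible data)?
Yes, equivalent

Both queries return: [(3,)]

Reason: COUNT with WHERE vs conditional SUM (COALESCE handles empty-table NULL)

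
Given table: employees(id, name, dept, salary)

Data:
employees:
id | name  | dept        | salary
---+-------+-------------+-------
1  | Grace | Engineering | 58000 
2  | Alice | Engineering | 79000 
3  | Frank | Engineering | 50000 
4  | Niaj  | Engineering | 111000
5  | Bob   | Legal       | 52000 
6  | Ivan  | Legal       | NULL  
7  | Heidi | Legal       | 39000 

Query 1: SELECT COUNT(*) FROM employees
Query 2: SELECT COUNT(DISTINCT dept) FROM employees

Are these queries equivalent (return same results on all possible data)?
No, not equivalent

Query 1 returns: [(7,)]
Query 2 returns: [(2,)]

Reason: COUNT(*) counts rows, COUNT(DISTINCT dept) counts unique depts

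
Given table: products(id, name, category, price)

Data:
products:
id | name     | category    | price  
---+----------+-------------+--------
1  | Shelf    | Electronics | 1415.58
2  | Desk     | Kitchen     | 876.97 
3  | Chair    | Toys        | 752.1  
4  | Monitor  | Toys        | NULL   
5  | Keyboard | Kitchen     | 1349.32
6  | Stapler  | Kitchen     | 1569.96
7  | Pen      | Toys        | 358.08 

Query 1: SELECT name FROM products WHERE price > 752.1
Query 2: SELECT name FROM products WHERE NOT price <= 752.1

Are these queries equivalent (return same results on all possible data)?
Yes, equivalent

Both queries return: [('Desk',), ('Keyboard',), ('Shelf',), ('Stapler',)]

Reason: Both filter price > 752.1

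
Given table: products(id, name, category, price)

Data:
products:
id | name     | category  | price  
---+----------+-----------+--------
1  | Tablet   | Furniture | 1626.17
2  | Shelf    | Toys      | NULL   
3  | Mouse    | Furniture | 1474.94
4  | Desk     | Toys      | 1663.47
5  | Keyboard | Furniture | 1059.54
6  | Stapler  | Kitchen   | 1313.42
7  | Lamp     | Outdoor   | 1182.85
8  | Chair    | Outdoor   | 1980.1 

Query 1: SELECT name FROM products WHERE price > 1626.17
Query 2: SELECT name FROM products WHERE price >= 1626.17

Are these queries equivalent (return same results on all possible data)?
No, not equivalent

Query 1 returns: [('Desk',), ('Chair',)]
Query 2 returns: [('Tablet',), ('Desk',), ('Chair',)]

Reason: > vs >= gives different results when price = 1626.17 exists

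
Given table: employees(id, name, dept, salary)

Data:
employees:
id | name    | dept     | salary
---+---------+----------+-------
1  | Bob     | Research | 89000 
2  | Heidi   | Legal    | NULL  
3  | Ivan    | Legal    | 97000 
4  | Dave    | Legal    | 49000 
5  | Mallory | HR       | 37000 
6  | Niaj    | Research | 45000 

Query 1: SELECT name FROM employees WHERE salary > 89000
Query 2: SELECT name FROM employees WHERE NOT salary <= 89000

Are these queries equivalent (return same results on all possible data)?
Yes, equivalent

Both queries return: [('Ivan',)]

Reason: Both filter salary > 89000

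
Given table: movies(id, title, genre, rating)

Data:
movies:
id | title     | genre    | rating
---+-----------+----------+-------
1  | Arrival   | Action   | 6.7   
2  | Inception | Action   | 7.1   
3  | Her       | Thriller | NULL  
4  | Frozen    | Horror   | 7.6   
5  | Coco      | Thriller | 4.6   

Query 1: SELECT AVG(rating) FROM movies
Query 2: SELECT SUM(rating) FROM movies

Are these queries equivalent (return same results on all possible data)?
No, not equivalent

Query 1 returns: [(6.5,)]
Query 2 returns: [(26.0,)]

Reason: AVG vs SUM give different aggregate values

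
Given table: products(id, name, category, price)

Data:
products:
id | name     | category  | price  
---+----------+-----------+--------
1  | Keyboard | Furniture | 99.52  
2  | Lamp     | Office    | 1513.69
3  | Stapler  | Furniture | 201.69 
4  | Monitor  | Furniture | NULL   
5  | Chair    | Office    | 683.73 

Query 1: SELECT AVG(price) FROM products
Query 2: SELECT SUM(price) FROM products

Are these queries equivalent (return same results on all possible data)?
No, not equivalent

Query 1 returns: [(624.6575,)]
Query 2 returns: [(2498.63,)]

Reason: AVG vs SUM give different aggregate values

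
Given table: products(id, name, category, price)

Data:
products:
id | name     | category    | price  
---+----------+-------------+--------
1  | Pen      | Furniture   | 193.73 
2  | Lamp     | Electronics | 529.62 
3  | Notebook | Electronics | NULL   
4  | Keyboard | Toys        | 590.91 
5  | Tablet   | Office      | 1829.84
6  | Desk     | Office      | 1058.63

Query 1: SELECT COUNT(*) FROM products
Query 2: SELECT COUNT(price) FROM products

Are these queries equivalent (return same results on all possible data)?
No, not equivalent

Query 1 returns: [(6,)]
Query 2 returns: [(5,)]

Reason: COUNT(*) includes NULLs, COUNT(column) excludes them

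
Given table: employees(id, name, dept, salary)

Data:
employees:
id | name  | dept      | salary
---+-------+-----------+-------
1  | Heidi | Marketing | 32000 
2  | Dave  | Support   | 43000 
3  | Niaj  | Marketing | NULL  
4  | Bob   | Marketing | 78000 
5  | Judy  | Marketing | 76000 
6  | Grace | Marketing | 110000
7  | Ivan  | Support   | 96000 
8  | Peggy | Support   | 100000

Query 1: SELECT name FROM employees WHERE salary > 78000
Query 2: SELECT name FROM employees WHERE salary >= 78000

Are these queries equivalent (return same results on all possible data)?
No, not equivalent

Query 1 returns: [('Grace',), ('Ivan',), ('Peggy',)]
Query 2 returns: [('Bob',), ('Grace',), ('Ivan',), ('Peggy',)]

Reason: > vs >= gives different results when salary = 78000 exists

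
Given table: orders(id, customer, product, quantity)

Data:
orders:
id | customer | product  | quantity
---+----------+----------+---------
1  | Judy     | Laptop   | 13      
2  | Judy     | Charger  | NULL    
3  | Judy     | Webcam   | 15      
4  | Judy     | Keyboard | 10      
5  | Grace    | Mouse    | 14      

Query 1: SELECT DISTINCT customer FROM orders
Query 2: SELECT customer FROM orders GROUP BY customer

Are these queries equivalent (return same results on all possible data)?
Yes, equivalent

Both queries return: [('Grace',), ('Judy',)]

Reason: Both get unique customers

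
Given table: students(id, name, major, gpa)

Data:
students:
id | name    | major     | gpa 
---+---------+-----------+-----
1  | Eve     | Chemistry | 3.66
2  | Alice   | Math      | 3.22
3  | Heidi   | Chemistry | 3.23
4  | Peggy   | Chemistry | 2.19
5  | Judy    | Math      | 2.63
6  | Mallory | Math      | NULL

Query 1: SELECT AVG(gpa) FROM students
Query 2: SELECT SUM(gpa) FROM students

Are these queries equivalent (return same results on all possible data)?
No, not equivalent

Query 1 returns: [(2.9859999999999998,)]
Query 2 returns: [(14.93,)]

Reason: AVG vs SUM give different aggregate values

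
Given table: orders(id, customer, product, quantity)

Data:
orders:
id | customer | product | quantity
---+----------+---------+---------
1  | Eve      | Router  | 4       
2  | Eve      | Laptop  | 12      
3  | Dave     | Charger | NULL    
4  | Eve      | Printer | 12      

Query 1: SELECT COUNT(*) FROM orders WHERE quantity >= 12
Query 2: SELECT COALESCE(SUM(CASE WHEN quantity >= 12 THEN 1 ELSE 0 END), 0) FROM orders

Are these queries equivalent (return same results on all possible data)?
Yes, equivalent

Both queries return: [(2,)]

Reason: COUNT with WHERE vs conditional SUM (COALESCE handles empty-table NULL)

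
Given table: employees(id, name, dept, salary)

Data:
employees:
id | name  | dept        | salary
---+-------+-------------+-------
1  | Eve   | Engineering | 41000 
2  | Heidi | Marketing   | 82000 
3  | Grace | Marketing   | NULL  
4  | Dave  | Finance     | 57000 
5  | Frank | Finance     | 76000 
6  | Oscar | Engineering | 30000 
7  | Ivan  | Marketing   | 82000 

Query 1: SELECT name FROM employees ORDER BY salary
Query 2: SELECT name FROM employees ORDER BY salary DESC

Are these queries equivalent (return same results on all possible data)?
No, not equivalent

Query 1 returns: [('Grace',), ('Oscar',), ('Eve',), ('Dave',), ('Frank',), ('Heidi',), ('Ivan',)]
Query 2 returns: [('Heidi',), ('Ivan',), ('Frank',), ('Dave',), ('Eve',), ('Oscar',), ('Grace',)]

Reason: ASC vs DESC gives opposite ordering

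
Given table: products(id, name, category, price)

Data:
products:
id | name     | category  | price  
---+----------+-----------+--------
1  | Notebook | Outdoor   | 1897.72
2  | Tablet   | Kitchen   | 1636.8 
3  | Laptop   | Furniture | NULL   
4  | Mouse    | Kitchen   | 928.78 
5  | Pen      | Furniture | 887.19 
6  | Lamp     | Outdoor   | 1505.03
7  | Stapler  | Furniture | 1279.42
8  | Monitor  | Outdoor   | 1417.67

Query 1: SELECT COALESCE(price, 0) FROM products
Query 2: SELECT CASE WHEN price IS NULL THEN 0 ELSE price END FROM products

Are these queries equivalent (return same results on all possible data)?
Yes, equivalent

Both queries return: [(0,), (887.19,), (928.78,), (1279.42,), (1417.67,), (1505.03,), (1636.8,), (1897.72,)]

Reason: COALESCE vs CASE for NULL handling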